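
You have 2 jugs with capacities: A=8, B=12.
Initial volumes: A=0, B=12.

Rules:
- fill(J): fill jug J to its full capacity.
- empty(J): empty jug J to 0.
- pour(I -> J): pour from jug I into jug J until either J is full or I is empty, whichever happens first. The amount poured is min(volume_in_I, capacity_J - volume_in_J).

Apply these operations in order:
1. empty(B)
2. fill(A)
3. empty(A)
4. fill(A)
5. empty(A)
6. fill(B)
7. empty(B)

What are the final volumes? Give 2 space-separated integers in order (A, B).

Step 1: empty(B) -> (A=0 B=0)
Step 2: fill(A) -> (A=8 B=0)
Step 3: empty(A) -> (A=0 B=0)
Step 4: fill(A) -> (A=8 B=0)
Step 5: empty(A) -> (A=0 B=0)
Step 6: fill(B) -> (A=0 B=12)
Step 7: empty(B) -> (A=0 B=0)

Answer: 0 0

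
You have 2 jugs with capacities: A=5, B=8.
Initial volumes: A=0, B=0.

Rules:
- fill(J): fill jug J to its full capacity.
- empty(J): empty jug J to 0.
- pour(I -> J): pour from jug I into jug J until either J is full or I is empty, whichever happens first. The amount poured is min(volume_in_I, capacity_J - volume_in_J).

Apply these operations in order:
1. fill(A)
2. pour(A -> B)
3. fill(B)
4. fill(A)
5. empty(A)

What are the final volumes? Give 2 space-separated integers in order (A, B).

Step 1: fill(A) -> (A=5 B=0)
Step 2: pour(A -> B) -> (A=0 B=5)
Step 3: fill(B) -> (A=0 B=8)
Step 4: fill(A) -> (A=5 B=8)
Step 5: empty(A) -> (A=0 B=8)

Answer: 0 8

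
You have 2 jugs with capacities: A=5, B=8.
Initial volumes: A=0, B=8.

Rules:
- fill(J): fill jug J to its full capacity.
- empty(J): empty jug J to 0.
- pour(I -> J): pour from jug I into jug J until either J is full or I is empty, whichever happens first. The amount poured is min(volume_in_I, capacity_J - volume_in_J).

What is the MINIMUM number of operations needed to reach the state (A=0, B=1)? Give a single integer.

BFS from (A=0, B=8). One shortest path:
  1. pour(B -> A) -> (A=5 B=3)
  2. empty(A) -> (A=0 B=3)
  3. pour(B -> A) -> (A=3 B=0)
  4. fill(B) -> (A=3 B=8)
  5. pour(B -> A) -> (A=5 B=6)
  6. empty(A) -> (A=0 B=6)
  7. pour(B -> A) -> (A=5 B=1)
  8. empty(A) -> (A=0 B=1)
Reached target in 8 moves.

Answer: 8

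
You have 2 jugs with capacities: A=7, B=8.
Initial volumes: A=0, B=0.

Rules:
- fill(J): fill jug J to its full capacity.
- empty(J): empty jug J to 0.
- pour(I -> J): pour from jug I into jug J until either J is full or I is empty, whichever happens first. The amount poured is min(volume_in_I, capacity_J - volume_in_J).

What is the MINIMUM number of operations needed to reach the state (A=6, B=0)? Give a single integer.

BFS from (A=0, B=0). One shortest path:
  1. fill(A) -> (A=7 B=0)
  2. pour(A -> B) -> (A=0 B=7)
  3. fill(A) -> (A=7 B=7)
  4. pour(A -> B) -> (A=6 B=8)
  5. empty(B) -> (A=6 B=0)
Reached target in 5 moves.

Answer: 5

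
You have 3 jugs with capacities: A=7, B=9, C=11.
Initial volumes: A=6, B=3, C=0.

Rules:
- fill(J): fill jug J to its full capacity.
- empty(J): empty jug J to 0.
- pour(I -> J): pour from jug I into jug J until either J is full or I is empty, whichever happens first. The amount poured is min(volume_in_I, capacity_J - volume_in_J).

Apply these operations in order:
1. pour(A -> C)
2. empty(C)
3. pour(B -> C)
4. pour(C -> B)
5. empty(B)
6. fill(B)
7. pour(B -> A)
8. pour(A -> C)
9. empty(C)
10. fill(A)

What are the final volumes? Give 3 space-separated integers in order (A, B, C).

Step 1: pour(A -> C) -> (A=0 B=3 C=6)
Step 2: empty(C) -> (A=0 B=3 C=0)
Step 3: pour(B -> C) -> (A=0 B=0 C=3)
Step 4: pour(C -> B) -> (A=0 B=3 C=0)
Step 5: empty(B) -> (A=0 B=0 C=0)
Step 6: fill(B) -> (A=0 B=9 C=0)
Step 7: pour(B -> A) -> (A=7 B=2 C=0)
Step 8: pour(A -> C) -> (A=0 B=2 C=7)
Step 9: empty(C) -> (A=0 B=2 C=0)
Step 10: fill(A) -> (A=7 B=2 C=0)

Answer: 7 2 0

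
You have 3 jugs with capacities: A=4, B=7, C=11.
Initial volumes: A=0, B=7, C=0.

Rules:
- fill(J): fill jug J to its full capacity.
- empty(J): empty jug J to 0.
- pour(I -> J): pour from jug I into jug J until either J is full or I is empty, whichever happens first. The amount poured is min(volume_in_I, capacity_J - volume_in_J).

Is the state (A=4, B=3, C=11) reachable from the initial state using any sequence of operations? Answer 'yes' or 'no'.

Answer: yes

Derivation:
BFS from (A=0, B=7, C=0):
  1. fill(C) -> (A=0 B=7 C=11)
  2. pour(B -> A) -> (A=4 B=3 C=11)
Target reached → yes.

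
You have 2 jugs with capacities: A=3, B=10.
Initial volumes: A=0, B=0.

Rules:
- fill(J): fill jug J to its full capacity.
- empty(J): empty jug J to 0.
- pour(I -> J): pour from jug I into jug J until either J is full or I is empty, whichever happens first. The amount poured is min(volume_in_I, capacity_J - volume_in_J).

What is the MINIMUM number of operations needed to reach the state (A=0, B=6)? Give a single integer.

Answer: 4

Derivation:
BFS from (A=0, B=0). One shortest path:
  1. fill(A) -> (A=3 B=0)
  2. pour(A -> B) -> (A=0 B=3)
  3. fill(A) -> (A=3 B=3)
  4. pour(A -> B) -> (A=0 B=6)
Reached target in 4 moves.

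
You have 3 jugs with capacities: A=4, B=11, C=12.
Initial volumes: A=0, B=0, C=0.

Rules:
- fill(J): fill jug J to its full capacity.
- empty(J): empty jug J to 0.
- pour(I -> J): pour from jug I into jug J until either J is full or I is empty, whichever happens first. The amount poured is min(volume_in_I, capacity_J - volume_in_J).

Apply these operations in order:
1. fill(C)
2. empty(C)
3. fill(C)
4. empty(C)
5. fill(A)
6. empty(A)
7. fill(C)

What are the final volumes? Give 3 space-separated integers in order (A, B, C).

Answer: 0 0 12

Derivation:
Step 1: fill(C) -> (A=0 B=0 C=12)
Step 2: empty(C) -> (A=0 B=0 C=0)
Step 3: fill(C) -> (A=0 B=0 C=12)
Step 4: empty(C) -> (A=0 B=0 C=0)
Step 5: fill(A) -> (A=4 B=0 C=0)
Step 6: empty(A) -> (A=0 B=0 C=0)
Step 7: fill(C) -> (A=0 B=0 C=12)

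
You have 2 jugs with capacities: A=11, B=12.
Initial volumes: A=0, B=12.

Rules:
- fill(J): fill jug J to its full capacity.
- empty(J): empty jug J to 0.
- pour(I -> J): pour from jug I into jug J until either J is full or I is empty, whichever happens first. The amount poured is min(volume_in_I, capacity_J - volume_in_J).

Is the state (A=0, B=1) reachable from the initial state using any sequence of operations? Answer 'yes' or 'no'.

BFS from (A=0, B=12):
  1. pour(B -> A) -> (A=11 B=1)
  2. empty(A) -> (A=0 B=1)
Target reached → yes.

Answer: yes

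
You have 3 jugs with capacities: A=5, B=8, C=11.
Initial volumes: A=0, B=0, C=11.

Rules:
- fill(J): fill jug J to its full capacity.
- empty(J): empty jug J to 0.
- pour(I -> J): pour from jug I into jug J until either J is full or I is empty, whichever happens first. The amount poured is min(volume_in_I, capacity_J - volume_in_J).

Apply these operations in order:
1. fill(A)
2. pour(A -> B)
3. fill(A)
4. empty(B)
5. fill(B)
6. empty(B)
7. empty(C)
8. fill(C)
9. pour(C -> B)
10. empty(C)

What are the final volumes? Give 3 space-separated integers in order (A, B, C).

Step 1: fill(A) -> (A=5 B=0 C=11)
Step 2: pour(A -> B) -> (A=0 B=5 C=11)
Step 3: fill(A) -> (A=5 B=5 C=11)
Step 4: empty(B) -> (A=5 B=0 C=11)
Step 5: fill(B) -> (A=5 B=8 C=11)
Step 6: empty(B) -> (A=5 B=0 C=11)
Step 7: empty(C) -> (A=5 B=0 C=0)
Step 8: fill(C) -> (A=5 B=0 C=11)
Step 9: pour(C -> B) -> (A=5 B=8 C=3)
Step 10: empty(C) -> (A=5 B=8 C=0)

Answer: 5 8 0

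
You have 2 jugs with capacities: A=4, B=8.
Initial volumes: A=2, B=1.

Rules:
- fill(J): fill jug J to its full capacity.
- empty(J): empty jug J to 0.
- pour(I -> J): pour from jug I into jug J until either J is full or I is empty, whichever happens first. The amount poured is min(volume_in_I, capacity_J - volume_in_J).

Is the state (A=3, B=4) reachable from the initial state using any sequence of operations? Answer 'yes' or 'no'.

BFS explored all 25 reachable states.
Reachable set includes: (0,0), (0,1), (0,2), (0,3), (0,4), (0,5), (0,6), (0,7), (0,8), (1,0), (1,8), (2,0) ...
Target (A=3, B=4) not in reachable set → no.

Answer: no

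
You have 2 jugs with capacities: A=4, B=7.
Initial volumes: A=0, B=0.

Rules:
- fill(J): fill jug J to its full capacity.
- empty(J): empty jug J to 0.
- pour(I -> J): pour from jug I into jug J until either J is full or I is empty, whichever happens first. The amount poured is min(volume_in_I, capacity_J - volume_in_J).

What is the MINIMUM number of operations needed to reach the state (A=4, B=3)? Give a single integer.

Answer: 2

Derivation:
BFS from (A=0, B=0). One shortest path:
  1. fill(B) -> (A=0 B=7)
  2. pour(B -> A) -> (A=4 B=3)
Reached target in 2 moves.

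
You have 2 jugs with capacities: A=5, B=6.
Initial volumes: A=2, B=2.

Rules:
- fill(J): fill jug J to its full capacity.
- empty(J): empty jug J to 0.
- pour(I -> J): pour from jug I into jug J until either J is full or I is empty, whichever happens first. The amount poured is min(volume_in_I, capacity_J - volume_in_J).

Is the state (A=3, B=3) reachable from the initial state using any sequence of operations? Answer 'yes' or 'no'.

BFS explored all 23 reachable states.
Reachable set includes: (0,0), (0,1), (0,2), (0,3), (0,4), (0,5), (0,6), (1,0), (1,6), (2,0), (2,2), (2,6) ...
Target (A=3, B=3) not in reachable set → no.

Answer: no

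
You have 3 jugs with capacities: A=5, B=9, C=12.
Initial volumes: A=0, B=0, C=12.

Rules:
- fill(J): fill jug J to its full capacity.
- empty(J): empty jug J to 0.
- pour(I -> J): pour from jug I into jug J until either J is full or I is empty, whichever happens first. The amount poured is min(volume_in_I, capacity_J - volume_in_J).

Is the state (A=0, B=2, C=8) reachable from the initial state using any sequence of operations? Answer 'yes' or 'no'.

Answer: yes

Derivation:
BFS from (A=0, B=0, C=12):
  1. pour(C -> A) -> (A=5 B=0 C=7)
  2. empty(A) -> (A=0 B=0 C=7)
  3. pour(C -> A) -> (A=5 B=0 C=2)
  4. pour(A -> B) -> (A=0 B=5 C=2)
  5. pour(C -> A) -> (A=2 B=5 C=0)
  6. fill(C) -> (A=2 B=5 C=12)
  7. pour(C -> B) -> (A=2 B=9 C=8)
  8. empty(B) -> (A=2 B=0 C=8)
  9. pour(A -> B) -> (A=0 B=2 C=8)
Target reached → yes.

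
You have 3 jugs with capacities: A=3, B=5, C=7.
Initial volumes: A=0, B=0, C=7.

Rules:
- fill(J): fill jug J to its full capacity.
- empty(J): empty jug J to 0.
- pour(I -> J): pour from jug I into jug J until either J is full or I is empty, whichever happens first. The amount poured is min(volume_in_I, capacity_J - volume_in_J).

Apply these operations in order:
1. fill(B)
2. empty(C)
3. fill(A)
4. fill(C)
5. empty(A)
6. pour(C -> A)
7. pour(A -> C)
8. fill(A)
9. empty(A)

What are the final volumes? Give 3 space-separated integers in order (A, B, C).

Step 1: fill(B) -> (A=0 B=5 C=7)
Step 2: empty(C) -> (A=0 B=5 C=0)
Step 3: fill(A) -> (A=3 B=5 C=0)
Step 4: fill(C) -> (A=3 B=5 C=7)
Step 5: empty(A) -> (A=0 B=5 C=7)
Step 6: pour(C -> A) -> (A=3 B=5 C=4)
Step 7: pour(A -> C) -> (A=0 B=5 C=7)
Step 8: fill(A) -> (A=3 B=5 C=7)
Step 9: empty(A) -> (A=0 B=5 C=7)

Answer: 0 5 7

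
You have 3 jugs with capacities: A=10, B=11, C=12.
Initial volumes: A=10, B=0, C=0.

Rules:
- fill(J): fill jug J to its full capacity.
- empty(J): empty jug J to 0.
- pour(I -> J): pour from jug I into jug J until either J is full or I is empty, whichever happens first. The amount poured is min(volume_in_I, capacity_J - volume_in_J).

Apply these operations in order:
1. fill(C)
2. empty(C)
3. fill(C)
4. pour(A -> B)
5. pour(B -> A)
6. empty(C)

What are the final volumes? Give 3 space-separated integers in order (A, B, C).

Step 1: fill(C) -> (A=10 B=0 C=12)
Step 2: empty(C) -> (A=10 B=0 C=0)
Step 3: fill(C) -> (A=10 B=0 C=12)
Step 4: pour(A -> B) -> (A=0 B=10 C=12)
Step 5: pour(B -> A) -> (A=10 B=0 C=12)
Step 6: empty(C) -> (A=10 B=0 C=0)

Answer: 10 0 0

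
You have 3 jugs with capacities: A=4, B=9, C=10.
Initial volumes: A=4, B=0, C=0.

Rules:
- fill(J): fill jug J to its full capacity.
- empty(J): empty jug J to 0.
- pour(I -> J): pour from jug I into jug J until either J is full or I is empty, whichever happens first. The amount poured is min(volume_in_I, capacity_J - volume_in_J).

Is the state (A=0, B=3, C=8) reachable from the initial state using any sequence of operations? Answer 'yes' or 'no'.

Answer: yes

Derivation:
BFS from (A=4, B=0, C=0):
  1. fill(B) -> (A=4 B=9 C=0)
  2. pour(A -> C) -> (A=0 B=9 C=4)
  3. fill(A) -> (A=4 B=9 C=4)
  4. pour(B -> C) -> (A=4 B=3 C=10)
  5. empty(C) -> (A=4 B=3 C=0)
  6. pour(A -> C) -> (A=0 B=3 C=4)
  7. fill(A) -> (A=4 B=3 C=4)
  8. pour(A -> C) -> (A=0 B=3 C=8)
Target reached → yes.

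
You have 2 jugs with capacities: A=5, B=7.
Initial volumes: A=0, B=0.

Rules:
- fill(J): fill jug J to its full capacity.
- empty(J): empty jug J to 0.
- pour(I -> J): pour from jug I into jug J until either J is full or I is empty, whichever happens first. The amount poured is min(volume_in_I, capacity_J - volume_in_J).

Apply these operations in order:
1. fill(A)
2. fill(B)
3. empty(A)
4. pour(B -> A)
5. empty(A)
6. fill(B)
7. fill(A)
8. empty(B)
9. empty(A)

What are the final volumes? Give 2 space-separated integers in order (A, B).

Answer: 0 0

Derivation:
Step 1: fill(A) -> (A=5 B=0)
Step 2: fill(B) -> (A=5 B=7)
Step 3: empty(A) -> (A=0 B=7)
Step 4: pour(B -> A) -> (A=5 B=2)
Step 5: empty(A) -> (A=0 B=2)
Step 6: fill(B) -> (A=0 B=7)
Step 7: fill(A) -> (A=5 B=7)
Step 8: empty(B) -> (A=5 B=0)
Step 9: empty(A) -> (A=0 B=0)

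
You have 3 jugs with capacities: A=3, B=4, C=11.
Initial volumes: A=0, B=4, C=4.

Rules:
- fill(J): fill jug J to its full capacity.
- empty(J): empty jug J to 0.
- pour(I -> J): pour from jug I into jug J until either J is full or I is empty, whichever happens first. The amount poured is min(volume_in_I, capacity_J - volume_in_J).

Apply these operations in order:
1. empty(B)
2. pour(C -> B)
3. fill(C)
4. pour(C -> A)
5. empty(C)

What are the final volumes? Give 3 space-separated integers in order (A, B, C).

Step 1: empty(B) -> (A=0 B=0 C=4)
Step 2: pour(C -> B) -> (A=0 B=4 C=0)
Step 3: fill(C) -> (A=0 B=4 C=11)
Step 4: pour(C -> A) -> (A=3 B=4 C=8)
Step 5: empty(C) -> (A=3 B=4 C=0)

Answer: 3 4 0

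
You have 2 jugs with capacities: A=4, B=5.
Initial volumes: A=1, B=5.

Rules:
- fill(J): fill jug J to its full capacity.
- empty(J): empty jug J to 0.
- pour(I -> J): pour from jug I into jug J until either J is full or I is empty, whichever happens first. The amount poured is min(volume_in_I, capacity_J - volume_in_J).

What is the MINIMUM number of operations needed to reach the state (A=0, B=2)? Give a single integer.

BFS from (A=1, B=5). One shortest path:
  1. pour(B -> A) -> (A=4 B=2)
  2. empty(A) -> (A=0 B=2)
Reached target in 2 moves.

Answer: 2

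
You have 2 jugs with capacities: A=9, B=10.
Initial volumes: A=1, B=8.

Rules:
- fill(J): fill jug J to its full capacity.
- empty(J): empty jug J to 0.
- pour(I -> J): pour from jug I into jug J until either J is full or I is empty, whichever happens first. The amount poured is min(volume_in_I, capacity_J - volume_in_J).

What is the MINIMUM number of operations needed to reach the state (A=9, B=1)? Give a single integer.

Answer: 3

Derivation:
BFS from (A=1, B=8). One shortest path:
  1. empty(A) -> (A=0 B=8)
  2. fill(B) -> (A=0 B=10)
  3. pour(B -> A) -> (A=9 B=1)
Reached target in 3 moves.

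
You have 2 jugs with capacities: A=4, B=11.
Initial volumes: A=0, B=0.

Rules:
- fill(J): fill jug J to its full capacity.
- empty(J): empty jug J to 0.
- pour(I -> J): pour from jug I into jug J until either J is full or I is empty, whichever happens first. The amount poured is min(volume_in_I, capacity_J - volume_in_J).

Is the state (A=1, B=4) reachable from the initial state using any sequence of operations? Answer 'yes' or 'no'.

Answer: no

Derivation:
BFS explored all 30 reachable states.
Reachable set includes: (0,0), (0,1), (0,2), (0,3), (0,4), (0,5), (0,6), (0,7), (0,8), (0,9), (0,10), (0,11) ...
Target (A=1, B=4) not in reachable set → no.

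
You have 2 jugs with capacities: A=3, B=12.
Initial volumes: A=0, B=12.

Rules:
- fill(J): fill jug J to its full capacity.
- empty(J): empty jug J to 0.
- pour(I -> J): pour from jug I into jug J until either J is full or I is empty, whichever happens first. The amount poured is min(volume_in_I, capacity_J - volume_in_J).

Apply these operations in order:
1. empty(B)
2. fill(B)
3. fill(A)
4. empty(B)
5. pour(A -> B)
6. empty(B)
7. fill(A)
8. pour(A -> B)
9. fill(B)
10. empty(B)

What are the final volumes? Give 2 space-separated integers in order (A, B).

Step 1: empty(B) -> (A=0 B=0)
Step 2: fill(B) -> (A=0 B=12)
Step 3: fill(A) -> (A=3 B=12)
Step 4: empty(B) -> (A=3 B=0)
Step 5: pour(A -> B) -> (A=0 B=3)
Step 6: empty(B) -> (A=0 B=0)
Step 7: fill(A) -> (A=3 B=0)
Step 8: pour(A -> B) -> (A=0 B=3)
Step 9: fill(B) -> (A=0 B=12)
Step 10: empty(B) -> (A=0 B=0)

Answer: 0 0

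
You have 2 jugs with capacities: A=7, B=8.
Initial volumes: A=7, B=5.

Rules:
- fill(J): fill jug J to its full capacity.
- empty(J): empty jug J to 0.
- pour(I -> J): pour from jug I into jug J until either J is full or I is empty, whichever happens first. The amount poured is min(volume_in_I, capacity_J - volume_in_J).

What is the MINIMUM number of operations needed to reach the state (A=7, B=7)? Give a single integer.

BFS from (A=7, B=5). One shortest path:
  1. empty(B) -> (A=7 B=0)
  2. pour(A -> B) -> (A=0 B=7)
  3. fill(A) -> (A=7 B=7)
Reached target in 3 moves.

Answer: 3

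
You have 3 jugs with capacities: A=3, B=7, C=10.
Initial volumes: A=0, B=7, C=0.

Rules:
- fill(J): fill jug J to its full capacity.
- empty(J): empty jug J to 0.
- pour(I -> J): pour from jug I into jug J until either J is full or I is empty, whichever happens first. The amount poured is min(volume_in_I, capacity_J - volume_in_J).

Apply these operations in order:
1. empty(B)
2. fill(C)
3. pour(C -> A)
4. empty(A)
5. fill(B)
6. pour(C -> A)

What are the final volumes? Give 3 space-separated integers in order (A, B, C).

Step 1: empty(B) -> (A=0 B=0 C=0)
Step 2: fill(C) -> (A=0 B=0 C=10)
Step 3: pour(C -> A) -> (A=3 B=0 C=7)
Step 4: empty(A) -> (A=0 B=0 C=7)
Step 5: fill(B) -> (A=0 B=7 C=7)
Step 6: pour(C -> A) -> (A=3 B=7 C=4)

Answer: 3 7 4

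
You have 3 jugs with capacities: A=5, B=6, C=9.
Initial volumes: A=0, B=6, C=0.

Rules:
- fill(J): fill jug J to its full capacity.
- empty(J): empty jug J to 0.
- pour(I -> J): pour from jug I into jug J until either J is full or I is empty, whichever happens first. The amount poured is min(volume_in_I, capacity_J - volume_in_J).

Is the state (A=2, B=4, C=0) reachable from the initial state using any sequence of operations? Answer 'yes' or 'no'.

Answer: yes

Derivation:
BFS from (A=0, B=6, C=0):
  1. fill(A) -> (A=5 B=6 C=0)
  2. pour(A -> C) -> (A=0 B=6 C=5)
  3. pour(B -> C) -> (A=0 B=2 C=9)
  4. pour(C -> A) -> (A=5 B=2 C=4)
  5. empty(A) -> (A=0 B=2 C=4)
  6. pour(B -> A) -> (A=2 B=0 C=4)
  7. pour(C -> B) -> (A=2 B=4 C=0)
Target reached → yes.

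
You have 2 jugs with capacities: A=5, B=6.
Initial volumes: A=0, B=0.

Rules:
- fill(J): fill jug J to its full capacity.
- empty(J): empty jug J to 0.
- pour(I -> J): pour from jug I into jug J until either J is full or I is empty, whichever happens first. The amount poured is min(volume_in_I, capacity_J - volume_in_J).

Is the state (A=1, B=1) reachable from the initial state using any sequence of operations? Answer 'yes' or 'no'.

BFS explored all 22 reachable states.
Reachable set includes: (0,0), (0,1), (0,2), (0,3), (0,4), (0,5), (0,6), (1,0), (1,6), (2,0), (2,6), (3,0) ...
Target (A=1, B=1) not in reachable set → no.

Answer: no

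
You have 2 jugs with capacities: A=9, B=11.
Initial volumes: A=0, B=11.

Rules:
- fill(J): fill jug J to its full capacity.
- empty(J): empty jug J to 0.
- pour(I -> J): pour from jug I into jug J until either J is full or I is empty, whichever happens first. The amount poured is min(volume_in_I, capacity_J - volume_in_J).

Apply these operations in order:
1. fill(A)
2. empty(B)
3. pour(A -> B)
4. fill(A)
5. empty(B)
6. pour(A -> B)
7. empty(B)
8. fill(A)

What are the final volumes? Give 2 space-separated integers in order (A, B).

Step 1: fill(A) -> (A=9 B=11)
Step 2: empty(B) -> (A=9 B=0)
Step 3: pour(A -> B) -> (A=0 B=9)
Step 4: fill(A) -> (A=9 B=9)
Step 5: empty(B) -> (A=9 B=0)
Step 6: pour(A -> B) -> (A=0 B=9)
Step 7: empty(B) -> (A=0 B=0)
Step 8: fill(A) -> (A=9 B=0)

Answer: 9 0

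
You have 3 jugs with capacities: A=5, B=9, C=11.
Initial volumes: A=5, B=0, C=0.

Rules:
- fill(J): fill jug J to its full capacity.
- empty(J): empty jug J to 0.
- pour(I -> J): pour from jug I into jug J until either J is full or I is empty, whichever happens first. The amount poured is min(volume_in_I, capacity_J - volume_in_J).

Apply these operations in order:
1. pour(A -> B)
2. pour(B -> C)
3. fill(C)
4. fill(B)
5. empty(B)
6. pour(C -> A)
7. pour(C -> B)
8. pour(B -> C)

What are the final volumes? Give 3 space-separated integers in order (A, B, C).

Step 1: pour(A -> B) -> (A=0 B=5 C=0)
Step 2: pour(B -> C) -> (A=0 B=0 C=5)
Step 3: fill(C) -> (A=0 B=0 C=11)
Step 4: fill(B) -> (A=0 B=9 C=11)
Step 5: empty(B) -> (A=0 B=0 C=11)
Step 6: pour(C -> A) -> (A=5 B=0 C=6)
Step 7: pour(C -> B) -> (A=5 B=6 C=0)
Step 8: pour(B -> C) -> (A=5 B=0 C=6)

Answer: 5 0 6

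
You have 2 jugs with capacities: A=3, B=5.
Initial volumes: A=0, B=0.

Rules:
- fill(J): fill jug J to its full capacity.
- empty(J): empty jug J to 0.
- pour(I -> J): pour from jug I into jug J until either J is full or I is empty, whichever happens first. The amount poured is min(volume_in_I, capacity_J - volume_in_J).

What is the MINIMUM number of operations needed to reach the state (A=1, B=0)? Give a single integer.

BFS from (A=0, B=0). One shortest path:
  1. fill(A) -> (A=3 B=0)
  2. pour(A -> B) -> (A=0 B=3)
  3. fill(A) -> (A=3 B=3)
  4. pour(A -> B) -> (A=1 B=5)
  5. empty(B) -> (A=1 B=0)
Reached target in 5 moves.

Answer: 5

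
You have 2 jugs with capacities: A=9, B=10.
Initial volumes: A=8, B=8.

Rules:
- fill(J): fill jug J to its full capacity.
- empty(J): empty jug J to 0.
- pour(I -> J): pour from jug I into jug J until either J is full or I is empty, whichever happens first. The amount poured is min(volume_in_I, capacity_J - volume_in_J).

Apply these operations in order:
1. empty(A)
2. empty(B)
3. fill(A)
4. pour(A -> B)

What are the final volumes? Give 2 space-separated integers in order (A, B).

Step 1: empty(A) -> (A=0 B=8)
Step 2: empty(B) -> (A=0 B=0)
Step 3: fill(A) -> (A=9 B=0)
Step 4: pour(A -> B) -> (A=0 B=9)

Answer: 0 9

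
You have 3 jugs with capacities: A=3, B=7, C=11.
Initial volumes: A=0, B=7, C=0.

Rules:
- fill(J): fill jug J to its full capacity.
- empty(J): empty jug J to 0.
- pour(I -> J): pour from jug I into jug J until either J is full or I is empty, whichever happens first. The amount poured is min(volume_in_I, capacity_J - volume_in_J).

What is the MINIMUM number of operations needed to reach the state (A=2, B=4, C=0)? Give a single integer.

BFS from (A=0, B=7, C=0). One shortest path:
  1. fill(A) -> (A=3 B=7 C=0)
  2. pour(A -> C) -> (A=0 B=7 C=3)
  3. pour(B -> C) -> (A=0 B=0 C=10)
  4. fill(B) -> (A=0 B=7 C=10)
  5. pour(B -> A) -> (A=3 B=4 C=10)
  6. pour(A -> C) -> (A=2 B=4 C=11)
  7. empty(C) -> (A=2 B=4 C=0)
Reached target in 7 moves.

Answer: 7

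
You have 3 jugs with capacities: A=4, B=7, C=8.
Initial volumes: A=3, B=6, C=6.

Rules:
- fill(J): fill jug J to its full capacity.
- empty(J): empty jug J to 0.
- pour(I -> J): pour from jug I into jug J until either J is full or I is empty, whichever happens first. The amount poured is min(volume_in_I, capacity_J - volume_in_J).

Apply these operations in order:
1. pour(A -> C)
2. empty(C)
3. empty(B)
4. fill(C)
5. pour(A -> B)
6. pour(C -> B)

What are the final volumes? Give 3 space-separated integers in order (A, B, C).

Step 1: pour(A -> C) -> (A=1 B=6 C=8)
Step 2: empty(C) -> (A=1 B=6 C=0)
Step 3: empty(B) -> (A=1 B=0 C=0)
Step 4: fill(C) -> (A=1 B=0 C=8)
Step 5: pour(A -> B) -> (A=0 B=1 C=8)
Step 6: pour(C -> B) -> (A=0 B=7 C=2)

Answer: 0 7 2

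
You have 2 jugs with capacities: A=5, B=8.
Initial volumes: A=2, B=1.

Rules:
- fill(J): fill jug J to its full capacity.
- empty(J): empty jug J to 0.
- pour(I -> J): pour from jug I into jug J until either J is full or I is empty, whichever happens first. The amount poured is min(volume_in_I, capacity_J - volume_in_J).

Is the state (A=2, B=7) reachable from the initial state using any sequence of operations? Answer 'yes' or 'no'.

BFS explored all 27 reachable states.
Reachable set includes: (0,0), (0,1), (0,2), (0,3), (0,4), (0,5), (0,6), (0,7), (0,8), (1,0), (1,8), (2,0) ...
Target (A=2, B=7) not in reachable set → no.

Answer: no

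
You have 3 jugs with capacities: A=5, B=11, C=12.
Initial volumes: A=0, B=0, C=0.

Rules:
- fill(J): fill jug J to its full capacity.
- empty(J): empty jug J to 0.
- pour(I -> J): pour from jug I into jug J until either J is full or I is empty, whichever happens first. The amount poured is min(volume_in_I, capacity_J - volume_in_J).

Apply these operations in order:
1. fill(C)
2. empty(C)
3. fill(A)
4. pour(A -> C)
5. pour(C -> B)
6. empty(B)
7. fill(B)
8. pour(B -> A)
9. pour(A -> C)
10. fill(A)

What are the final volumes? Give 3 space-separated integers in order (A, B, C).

Answer: 5 6 5

Derivation:
Step 1: fill(C) -> (A=0 B=0 C=12)
Step 2: empty(C) -> (A=0 B=0 C=0)
Step 3: fill(A) -> (A=5 B=0 C=0)
Step 4: pour(A -> C) -> (A=0 B=0 C=5)
Step 5: pour(C -> B) -> (A=0 B=5 C=0)
Step 6: empty(B) -> (A=0 B=0 C=0)
Step 7: fill(B) -> (A=0 B=11 C=0)
Step 8: pour(B -> A) -> (A=5 B=6 C=0)
Step 9: pour(A -> C) -> (A=0 B=6 C=5)
Step 10: fill(A) -> (A=5 B=6 C=5)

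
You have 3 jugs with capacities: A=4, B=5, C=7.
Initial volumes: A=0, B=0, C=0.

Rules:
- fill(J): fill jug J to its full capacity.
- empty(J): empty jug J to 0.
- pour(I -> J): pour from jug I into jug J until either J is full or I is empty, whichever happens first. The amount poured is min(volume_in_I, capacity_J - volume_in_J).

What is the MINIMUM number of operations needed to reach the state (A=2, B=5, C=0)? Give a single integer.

Answer: 3

Derivation:
BFS from (A=0, B=0, C=0). One shortest path:
  1. fill(C) -> (A=0 B=0 C=7)
  2. pour(C -> B) -> (A=0 B=5 C=2)
  3. pour(C -> A) -> (A=2 B=5 C=0)
Reached target in 3 moves.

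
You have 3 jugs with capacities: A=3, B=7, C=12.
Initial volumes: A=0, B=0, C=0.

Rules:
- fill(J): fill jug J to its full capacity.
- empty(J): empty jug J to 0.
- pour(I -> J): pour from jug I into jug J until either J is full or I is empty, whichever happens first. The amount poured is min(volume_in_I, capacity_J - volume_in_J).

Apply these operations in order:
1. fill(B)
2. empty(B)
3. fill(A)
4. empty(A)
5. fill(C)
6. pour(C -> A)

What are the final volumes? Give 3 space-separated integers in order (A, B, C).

Step 1: fill(B) -> (A=0 B=7 C=0)
Step 2: empty(B) -> (A=0 B=0 C=0)
Step 3: fill(A) -> (A=3 B=0 C=0)
Step 4: empty(A) -> (A=0 B=0 C=0)
Step 5: fill(C) -> (A=0 B=0 C=12)
Step 6: pour(C -> A) -> (A=3 B=0 C=9)

Answer: 3 0 9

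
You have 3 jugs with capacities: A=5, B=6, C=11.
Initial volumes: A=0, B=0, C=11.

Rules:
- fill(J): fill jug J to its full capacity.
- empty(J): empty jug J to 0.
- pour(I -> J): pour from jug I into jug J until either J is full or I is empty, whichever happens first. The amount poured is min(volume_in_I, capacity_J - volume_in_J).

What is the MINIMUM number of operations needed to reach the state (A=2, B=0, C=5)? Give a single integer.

Answer: 8

Derivation:
BFS from (A=0, B=0, C=11). One shortest path:
  1. fill(B) -> (A=0 B=6 C=11)
  2. pour(B -> A) -> (A=5 B=1 C=11)
  3. empty(A) -> (A=0 B=1 C=11)
  4. pour(B -> A) -> (A=1 B=0 C=11)
  5. pour(C -> B) -> (A=1 B=6 C=5)
  6. pour(B -> A) -> (A=5 B=2 C=5)
  7. empty(A) -> (A=0 B=2 C=5)
  8. pour(B -> A) -> (A=2 B=0 C=5)
Reached target in 8 moves.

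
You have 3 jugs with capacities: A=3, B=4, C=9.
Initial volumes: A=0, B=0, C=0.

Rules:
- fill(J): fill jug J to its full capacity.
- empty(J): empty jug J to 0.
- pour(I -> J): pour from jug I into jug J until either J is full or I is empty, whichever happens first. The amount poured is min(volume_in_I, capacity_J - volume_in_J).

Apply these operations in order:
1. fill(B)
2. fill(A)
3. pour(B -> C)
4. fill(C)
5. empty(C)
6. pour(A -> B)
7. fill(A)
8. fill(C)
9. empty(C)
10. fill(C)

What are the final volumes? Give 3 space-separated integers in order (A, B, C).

Answer: 3 3 9

Derivation:
Step 1: fill(B) -> (A=0 B=4 C=0)
Step 2: fill(A) -> (A=3 B=4 C=0)
Step 3: pour(B -> C) -> (A=3 B=0 C=4)
Step 4: fill(C) -> (A=3 B=0 C=9)
Step 5: empty(C) -> (A=3 B=0 C=0)
Step 6: pour(A -> B) -> (A=0 B=3 C=0)
Step 7: fill(A) -> (A=3 B=3 C=0)
Step 8: fill(C) -> (A=3 B=3 C=9)
Step 9: empty(C) -> (A=3 B=3 C=0)
Step 10: fill(C) -> (A=3 B=3 C=9)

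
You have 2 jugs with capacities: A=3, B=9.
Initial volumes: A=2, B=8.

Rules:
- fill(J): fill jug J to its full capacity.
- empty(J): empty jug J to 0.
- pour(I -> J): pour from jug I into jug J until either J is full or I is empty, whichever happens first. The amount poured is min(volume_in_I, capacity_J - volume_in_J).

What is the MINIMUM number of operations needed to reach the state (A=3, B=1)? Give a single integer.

Answer: 4

Derivation:
BFS from (A=2, B=8). One shortest path:
  1. pour(A -> B) -> (A=1 B=9)
  2. empty(B) -> (A=1 B=0)
  3. pour(A -> B) -> (A=0 B=1)
  4. fill(A) -> (A=3 B=1)
Reached target in 4 moves.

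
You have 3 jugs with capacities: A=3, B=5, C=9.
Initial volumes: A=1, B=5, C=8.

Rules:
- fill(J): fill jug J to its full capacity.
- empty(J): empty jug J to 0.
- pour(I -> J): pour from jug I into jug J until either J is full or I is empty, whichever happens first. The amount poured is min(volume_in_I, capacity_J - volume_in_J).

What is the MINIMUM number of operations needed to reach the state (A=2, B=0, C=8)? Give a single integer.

BFS from (A=1, B=5, C=8). One shortest path:
  1. empty(A) -> (A=0 B=5 C=8)
  2. pour(B -> A) -> (A=3 B=2 C=8)
  3. empty(A) -> (A=0 B=2 C=8)
  4. pour(B -> A) -> (A=2 B=0 C=8)
Reached target in 4 moves.

Answer: 4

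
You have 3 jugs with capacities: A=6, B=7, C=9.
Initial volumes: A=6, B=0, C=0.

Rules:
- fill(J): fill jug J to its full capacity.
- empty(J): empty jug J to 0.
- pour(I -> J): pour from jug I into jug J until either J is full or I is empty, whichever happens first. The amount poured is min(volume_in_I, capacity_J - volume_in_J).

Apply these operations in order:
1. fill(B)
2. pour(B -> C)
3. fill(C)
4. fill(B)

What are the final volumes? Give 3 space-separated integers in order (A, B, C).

Step 1: fill(B) -> (A=6 B=7 C=0)
Step 2: pour(B -> C) -> (A=6 B=0 C=7)
Step 3: fill(C) -> (A=6 B=0 C=9)
Step 4: fill(B) -> (A=6 B=7 C=9)

Answer: 6 7 9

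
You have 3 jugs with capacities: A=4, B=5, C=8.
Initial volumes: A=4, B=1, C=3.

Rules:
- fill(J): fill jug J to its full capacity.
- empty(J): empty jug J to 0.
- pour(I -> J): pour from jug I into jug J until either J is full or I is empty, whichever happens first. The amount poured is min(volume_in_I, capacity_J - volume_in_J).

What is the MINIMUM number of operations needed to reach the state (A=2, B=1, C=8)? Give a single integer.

Answer: 6

Derivation:
BFS from (A=4, B=1, C=3). One shortest path:
  1. empty(B) -> (A=4 B=0 C=3)
  2. pour(C -> B) -> (A=4 B=3 C=0)
  3. pour(A -> C) -> (A=0 B=3 C=4)
  4. fill(A) -> (A=4 B=3 C=4)
  5. pour(A -> B) -> (A=2 B=5 C=4)
  6. pour(B -> C) -> (A=2 B=1 C=8)
Reached target in 6 moves.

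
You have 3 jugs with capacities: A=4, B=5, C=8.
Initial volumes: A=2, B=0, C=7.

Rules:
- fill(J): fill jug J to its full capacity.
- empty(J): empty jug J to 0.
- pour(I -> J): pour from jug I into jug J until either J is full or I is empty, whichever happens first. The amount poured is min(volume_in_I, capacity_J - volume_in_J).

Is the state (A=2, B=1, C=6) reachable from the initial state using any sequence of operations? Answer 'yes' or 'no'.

BFS explored all 186 reachable states.
Reachable set includes: (0,0,0), (0,0,1), (0,0,2), (0,0,3), (0,0,4), (0,0,5), (0,0,6), (0,0,7), (0,0,8), (0,1,0), (0,1,1), (0,1,2) ...
Target (A=2, B=1, C=6) not in reachable set → no.

Answer: no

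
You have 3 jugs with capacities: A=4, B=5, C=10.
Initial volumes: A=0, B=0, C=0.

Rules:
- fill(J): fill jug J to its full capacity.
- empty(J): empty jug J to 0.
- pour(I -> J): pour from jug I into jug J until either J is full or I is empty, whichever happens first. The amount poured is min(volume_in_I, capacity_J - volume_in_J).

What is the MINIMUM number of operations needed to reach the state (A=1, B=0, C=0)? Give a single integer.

BFS from (A=0, B=0, C=0). One shortest path:
  1. fill(B) -> (A=0 B=5 C=0)
  2. pour(B -> A) -> (A=4 B=1 C=0)
  3. empty(A) -> (A=0 B=1 C=0)
  4. pour(B -> A) -> (A=1 B=0 C=0)
Reached target in 4 moves.

Answer: 4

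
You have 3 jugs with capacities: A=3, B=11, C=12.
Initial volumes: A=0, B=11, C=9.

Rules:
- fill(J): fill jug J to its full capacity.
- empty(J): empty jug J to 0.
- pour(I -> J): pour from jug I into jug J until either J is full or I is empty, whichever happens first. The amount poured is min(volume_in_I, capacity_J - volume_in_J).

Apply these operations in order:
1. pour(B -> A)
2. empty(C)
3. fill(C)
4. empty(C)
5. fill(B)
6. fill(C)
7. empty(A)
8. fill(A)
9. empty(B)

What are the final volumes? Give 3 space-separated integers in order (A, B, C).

Step 1: pour(B -> A) -> (A=3 B=8 C=9)
Step 2: empty(C) -> (A=3 B=8 C=0)
Step 3: fill(C) -> (A=3 B=8 C=12)
Step 4: empty(C) -> (A=3 B=8 C=0)
Step 5: fill(B) -> (A=3 B=11 C=0)
Step 6: fill(C) -> (A=3 B=11 C=12)
Step 7: empty(A) -> (A=0 B=11 C=12)
Step 8: fill(A) -> (A=3 B=11 C=12)
Step 9: empty(B) -> (A=3 B=0 C=12)

Answer: 3 0 12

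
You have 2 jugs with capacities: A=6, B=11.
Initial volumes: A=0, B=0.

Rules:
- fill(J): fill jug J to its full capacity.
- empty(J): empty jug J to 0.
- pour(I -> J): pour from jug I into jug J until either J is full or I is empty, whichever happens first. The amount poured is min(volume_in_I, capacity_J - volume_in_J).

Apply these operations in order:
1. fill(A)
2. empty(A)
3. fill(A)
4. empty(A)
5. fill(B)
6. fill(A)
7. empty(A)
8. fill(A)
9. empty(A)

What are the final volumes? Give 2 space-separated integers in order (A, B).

Answer: 0 11

Derivation:
Step 1: fill(A) -> (A=6 B=0)
Step 2: empty(A) -> (A=0 B=0)
Step 3: fill(A) -> (A=6 B=0)
Step 4: empty(A) -> (A=0 B=0)
Step 5: fill(B) -> (A=0 B=11)
Step 6: fill(A) -> (A=6 B=11)
Step 7: empty(A) -> (A=0 B=11)
Step 8: fill(A) -> (A=6 B=11)
Step 9: empty(A) -> (A=0 B=11)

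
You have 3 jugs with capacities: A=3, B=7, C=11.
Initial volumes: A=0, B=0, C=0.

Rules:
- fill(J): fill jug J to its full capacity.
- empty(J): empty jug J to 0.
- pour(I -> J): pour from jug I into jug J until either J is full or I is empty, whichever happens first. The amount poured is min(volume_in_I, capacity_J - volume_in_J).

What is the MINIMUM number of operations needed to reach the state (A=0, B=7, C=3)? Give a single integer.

BFS from (A=0, B=0, C=0). One shortest path:
  1. fill(A) -> (A=3 B=0 C=0)
  2. fill(B) -> (A=3 B=7 C=0)
  3. pour(A -> C) -> (A=0 B=7 C=3)
Reached target in 3 moves.

Answer: 3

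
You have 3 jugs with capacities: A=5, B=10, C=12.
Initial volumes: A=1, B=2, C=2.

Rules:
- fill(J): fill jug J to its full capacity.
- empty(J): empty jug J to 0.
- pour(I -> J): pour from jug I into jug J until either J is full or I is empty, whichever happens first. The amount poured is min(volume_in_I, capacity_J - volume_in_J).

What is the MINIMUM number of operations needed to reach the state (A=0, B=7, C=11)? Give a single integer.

BFS from (A=1, B=2, C=2). One shortest path:
  1. fill(B) -> (A=1 B=10 C=2)
  2. pour(B -> A) -> (A=5 B=6 C=2)
  3. empty(A) -> (A=0 B=6 C=2)
  4. pour(C -> A) -> (A=2 B=6 C=0)
  5. pour(B -> C) -> (A=2 B=0 C=6)
  6. fill(B) -> (A=2 B=10 C=6)
  7. pour(B -> A) -> (A=5 B=7 C=6)
  8. pour(A -> C) -> (A=0 B=7 C=11)
Reached target in 8 moves.

Answer: 8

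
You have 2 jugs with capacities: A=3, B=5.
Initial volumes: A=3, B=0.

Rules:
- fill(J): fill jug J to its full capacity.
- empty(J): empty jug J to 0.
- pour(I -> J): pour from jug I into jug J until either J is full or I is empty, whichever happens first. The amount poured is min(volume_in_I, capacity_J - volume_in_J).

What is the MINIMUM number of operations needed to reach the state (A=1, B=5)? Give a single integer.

Answer: 3

Derivation:
BFS from (A=3, B=0). One shortest path:
  1. pour(A -> B) -> (A=0 B=3)
  2. fill(A) -> (A=3 B=3)
  3. pour(A -> B) -> (A=1 B=5)
Reached target in 3 moves.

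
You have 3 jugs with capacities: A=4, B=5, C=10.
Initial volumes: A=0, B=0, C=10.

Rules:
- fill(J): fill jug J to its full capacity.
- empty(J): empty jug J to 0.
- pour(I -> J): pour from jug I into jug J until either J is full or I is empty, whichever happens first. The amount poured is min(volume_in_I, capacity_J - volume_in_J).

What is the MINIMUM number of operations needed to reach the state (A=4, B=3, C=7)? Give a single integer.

Answer: 7

Derivation:
BFS from (A=0, B=0, C=10). One shortest path:
  1. pour(C -> A) -> (A=4 B=0 C=6)
  2. pour(A -> B) -> (A=0 B=4 C=6)
  3. pour(C -> A) -> (A=4 B=4 C=2)
  4. pour(A -> B) -> (A=3 B=5 C=2)
  5. pour(B -> C) -> (A=3 B=0 C=7)
  6. pour(A -> B) -> (A=0 B=3 C=7)
  7. fill(A) -> (A=4 B=3 C=7)
Reached target in 7 moves.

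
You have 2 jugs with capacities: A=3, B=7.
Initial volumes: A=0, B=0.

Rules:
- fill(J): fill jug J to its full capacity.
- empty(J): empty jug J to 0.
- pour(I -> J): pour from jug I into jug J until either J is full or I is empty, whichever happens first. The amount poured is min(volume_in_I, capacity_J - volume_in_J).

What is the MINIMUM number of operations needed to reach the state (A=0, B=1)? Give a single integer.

Answer: 5

Derivation:
BFS from (A=0, B=0). One shortest path:
  1. fill(B) -> (A=0 B=7)
  2. pour(B -> A) -> (A=3 B=4)
  3. empty(A) -> (A=0 B=4)
  4. pour(B -> A) -> (A=3 B=1)
  5. empty(A) -> (A=0 B=1)
Reached target in 5 moves.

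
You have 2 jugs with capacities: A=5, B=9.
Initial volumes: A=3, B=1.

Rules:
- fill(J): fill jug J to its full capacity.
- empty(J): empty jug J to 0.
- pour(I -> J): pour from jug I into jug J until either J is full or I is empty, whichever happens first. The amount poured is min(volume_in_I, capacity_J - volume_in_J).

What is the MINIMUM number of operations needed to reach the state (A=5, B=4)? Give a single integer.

BFS from (A=3, B=1). One shortest path:
  1. pour(A -> B) -> (A=0 B=4)
  2. fill(A) -> (A=5 B=4)
Reached target in 2 moves.

Answer: 2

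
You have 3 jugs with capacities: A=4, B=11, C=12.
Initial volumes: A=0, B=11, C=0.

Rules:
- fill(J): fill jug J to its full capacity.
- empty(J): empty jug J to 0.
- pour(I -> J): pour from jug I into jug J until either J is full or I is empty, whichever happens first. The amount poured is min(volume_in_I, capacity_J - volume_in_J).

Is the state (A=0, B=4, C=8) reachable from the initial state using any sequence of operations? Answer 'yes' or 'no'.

Answer: yes

Derivation:
BFS from (A=0, B=11, C=0):
  1. empty(B) -> (A=0 B=0 C=0)
  2. fill(C) -> (A=0 B=0 C=12)
  3. pour(C -> A) -> (A=4 B=0 C=8)
  4. pour(A -> B) -> (A=0 B=4 C=8)
Target reached → yes.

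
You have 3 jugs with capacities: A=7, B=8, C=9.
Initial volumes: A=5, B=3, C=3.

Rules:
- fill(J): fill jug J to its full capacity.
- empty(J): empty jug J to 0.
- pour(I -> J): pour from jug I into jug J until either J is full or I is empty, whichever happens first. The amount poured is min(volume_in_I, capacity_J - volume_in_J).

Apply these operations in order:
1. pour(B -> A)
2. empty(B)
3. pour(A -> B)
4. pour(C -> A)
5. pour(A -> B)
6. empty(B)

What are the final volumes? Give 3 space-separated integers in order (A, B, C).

Step 1: pour(B -> A) -> (A=7 B=1 C=3)
Step 2: empty(B) -> (A=7 B=0 C=3)
Step 3: pour(A -> B) -> (A=0 B=7 C=3)
Step 4: pour(C -> A) -> (A=3 B=7 C=0)
Step 5: pour(A -> B) -> (A=2 B=8 C=0)
Step 6: empty(B) -> (A=2 B=0 C=0)

Answer: 2 0 0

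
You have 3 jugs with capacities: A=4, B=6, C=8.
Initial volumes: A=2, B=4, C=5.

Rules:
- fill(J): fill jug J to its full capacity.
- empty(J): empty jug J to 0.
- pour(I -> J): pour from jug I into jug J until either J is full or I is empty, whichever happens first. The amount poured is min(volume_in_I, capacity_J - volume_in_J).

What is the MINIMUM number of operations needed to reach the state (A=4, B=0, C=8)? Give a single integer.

BFS from (A=2, B=4, C=5). One shortest path:
  1. fill(A) -> (A=4 B=4 C=5)
  2. empty(B) -> (A=4 B=0 C=5)
  3. fill(C) -> (A=4 B=0 C=8)
Reached target in 3 moves.

Answer: 3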